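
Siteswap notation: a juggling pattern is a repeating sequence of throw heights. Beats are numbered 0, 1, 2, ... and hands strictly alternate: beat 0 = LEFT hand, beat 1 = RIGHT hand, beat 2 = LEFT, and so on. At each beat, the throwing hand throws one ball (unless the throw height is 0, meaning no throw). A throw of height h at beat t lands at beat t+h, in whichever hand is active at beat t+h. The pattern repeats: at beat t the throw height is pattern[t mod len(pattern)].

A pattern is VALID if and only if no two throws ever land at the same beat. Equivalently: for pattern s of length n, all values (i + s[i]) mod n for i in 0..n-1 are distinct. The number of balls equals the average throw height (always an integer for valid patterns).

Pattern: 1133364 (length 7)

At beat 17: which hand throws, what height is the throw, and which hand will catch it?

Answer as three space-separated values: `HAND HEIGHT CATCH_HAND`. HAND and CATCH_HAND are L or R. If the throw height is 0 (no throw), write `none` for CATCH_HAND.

Beat 17: 17 mod 2 = 1, so hand = R
Throw height = pattern[17 mod 7] = pattern[3] = 3
Lands at beat 17+3=20, 20 mod 2 = 0, so catch hand = L

Answer: R 3 L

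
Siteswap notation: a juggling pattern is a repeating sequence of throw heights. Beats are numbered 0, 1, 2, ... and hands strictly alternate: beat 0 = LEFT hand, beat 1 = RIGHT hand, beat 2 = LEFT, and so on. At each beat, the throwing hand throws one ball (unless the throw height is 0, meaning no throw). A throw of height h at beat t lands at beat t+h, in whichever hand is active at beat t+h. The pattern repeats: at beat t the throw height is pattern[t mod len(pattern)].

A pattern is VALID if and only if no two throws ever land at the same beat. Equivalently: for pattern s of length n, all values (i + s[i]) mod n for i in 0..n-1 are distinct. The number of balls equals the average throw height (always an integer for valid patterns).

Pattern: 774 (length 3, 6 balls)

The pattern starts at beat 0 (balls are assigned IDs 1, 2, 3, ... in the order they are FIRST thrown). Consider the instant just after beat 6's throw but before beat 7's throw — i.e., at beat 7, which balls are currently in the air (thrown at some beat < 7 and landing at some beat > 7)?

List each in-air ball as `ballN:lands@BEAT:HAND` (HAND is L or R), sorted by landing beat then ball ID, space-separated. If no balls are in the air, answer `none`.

Beat 0 (L): throw ball1 h=7 -> lands@7:R; in-air after throw: [b1@7:R]
Beat 1 (R): throw ball2 h=7 -> lands@8:L; in-air after throw: [b1@7:R b2@8:L]
Beat 2 (L): throw ball3 h=4 -> lands@6:L; in-air after throw: [b3@6:L b1@7:R b2@8:L]
Beat 3 (R): throw ball4 h=7 -> lands@10:L; in-air after throw: [b3@6:L b1@7:R b2@8:L b4@10:L]
Beat 4 (L): throw ball5 h=7 -> lands@11:R; in-air after throw: [b3@6:L b1@7:R b2@8:L b4@10:L b5@11:R]
Beat 5 (R): throw ball6 h=4 -> lands@9:R; in-air after throw: [b3@6:L b1@7:R b2@8:L b6@9:R b4@10:L b5@11:R]
Beat 6 (L): throw ball3 h=7 -> lands@13:R; in-air after throw: [b1@7:R b2@8:L b6@9:R b4@10:L b5@11:R b3@13:R]
Beat 7 (R): throw ball1 h=7 -> lands@14:L; in-air after throw: [b2@8:L b6@9:R b4@10:L b5@11:R b3@13:R b1@14:L]

Answer: ball2:lands@8:L ball6:lands@9:R ball4:lands@10:L ball5:lands@11:R ball3:lands@13:R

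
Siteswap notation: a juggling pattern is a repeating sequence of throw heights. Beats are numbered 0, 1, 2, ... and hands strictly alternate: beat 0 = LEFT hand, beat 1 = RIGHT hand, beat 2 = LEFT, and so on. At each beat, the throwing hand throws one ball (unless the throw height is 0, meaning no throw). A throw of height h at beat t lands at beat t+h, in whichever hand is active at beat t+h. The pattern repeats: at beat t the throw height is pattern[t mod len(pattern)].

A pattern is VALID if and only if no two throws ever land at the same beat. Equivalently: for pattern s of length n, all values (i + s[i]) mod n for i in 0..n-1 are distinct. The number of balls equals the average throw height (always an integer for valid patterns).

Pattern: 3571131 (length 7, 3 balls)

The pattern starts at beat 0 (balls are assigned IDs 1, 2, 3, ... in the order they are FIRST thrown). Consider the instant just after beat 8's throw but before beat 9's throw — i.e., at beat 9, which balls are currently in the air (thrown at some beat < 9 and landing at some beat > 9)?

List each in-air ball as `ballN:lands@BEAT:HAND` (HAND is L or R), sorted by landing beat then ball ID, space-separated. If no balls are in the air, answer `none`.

Beat 0 (L): throw ball1 h=3 -> lands@3:R; in-air after throw: [b1@3:R]
Beat 1 (R): throw ball2 h=5 -> lands@6:L; in-air after throw: [b1@3:R b2@6:L]
Beat 2 (L): throw ball3 h=7 -> lands@9:R; in-air after throw: [b1@3:R b2@6:L b3@9:R]
Beat 3 (R): throw ball1 h=1 -> lands@4:L; in-air after throw: [b1@4:L b2@6:L b3@9:R]
Beat 4 (L): throw ball1 h=1 -> lands@5:R; in-air after throw: [b1@5:R b2@6:L b3@9:R]
Beat 5 (R): throw ball1 h=3 -> lands@8:L; in-air after throw: [b2@6:L b1@8:L b3@9:R]
Beat 6 (L): throw ball2 h=1 -> lands@7:R; in-air after throw: [b2@7:R b1@8:L b3@9:R]
Beat 7 (R): throw ball2 h=3 -> lands@10:L; in-air after throw: [b1@8:L b3@9:R b2@10:L]
Beat 8 (L): throw ball1 h=5 -> lands@13:R; in-air after throw: [b3@9:R b2@10:L b1@13:R]
Beat 9 (R): throw ball3 h=7 -> lands@16:L; in-air after throw: [b2@10:L b1@13:R b3@16:L]

Answer: ball2:lands@10:L ball1:lands@13:R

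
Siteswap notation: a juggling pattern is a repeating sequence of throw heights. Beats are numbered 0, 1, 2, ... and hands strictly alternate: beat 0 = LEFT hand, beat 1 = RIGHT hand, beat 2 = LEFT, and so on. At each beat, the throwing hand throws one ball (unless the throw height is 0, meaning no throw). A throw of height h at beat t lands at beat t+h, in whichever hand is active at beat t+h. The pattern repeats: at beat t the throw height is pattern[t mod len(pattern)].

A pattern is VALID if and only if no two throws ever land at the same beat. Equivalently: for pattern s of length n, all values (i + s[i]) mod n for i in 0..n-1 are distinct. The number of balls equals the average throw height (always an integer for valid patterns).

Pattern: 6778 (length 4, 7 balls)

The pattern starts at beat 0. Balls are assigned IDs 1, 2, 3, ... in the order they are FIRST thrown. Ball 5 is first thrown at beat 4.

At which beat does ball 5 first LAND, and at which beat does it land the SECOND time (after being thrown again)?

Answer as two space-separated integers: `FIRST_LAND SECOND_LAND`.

Answer: 10 17

Derivation:
Beat 0 (L): throw ball1 h=6 -> lands@6:L; in-air after throw: [b1@6:L]
Beat 1 (R): throw ball2 h=7 -> lands@8:L; in-air after throw: [b1@6:L b2@8:L]
Beat 2 (L): throw ball3 h=7 -> lands@9:R; in-air after throw: [b1@6:L b2@8:L b3@9:R]
Beat 3 (R): throw ball4 h=8 -> lands@11:R; in-air after throw: [b1@6:L b2@8:L b3@9:R b4@11:R]
Beat 4 (L): throw ball5 h=6 -> lands@10:L; in-air after throw: [b1@6:L b2@8:L b3@9:R b5@10:L b4@11:R]
Beat 5 (R): throw ball6 h=7 -> lands@12:L; in-air after throw: [b1@6:L b2@8:L b3@9:R b5@10:L b4@11:R b6@12:L]
Beat 6 (L): throw ball1 h=7 -> lands@13:R; in-air after throw: [b2@8:L b3@9:R b5@10:L b4@11:R b6@12:L b1@13:R]
Beat 7 (R): throw ball7 h=8 -> lands@15:R; in-air after throw: [b2@8:L b3@9:R b5@10:L b4@11:R b6@12:L b1@13:R b7@15:R]
Beat 8 (L): throw ball2 h=6 -> lands@14:L; in-air after throw: [b3@9:R b5@10:L b4@11:R b6@12:L b1@13:R b2@14:L b7@15:R]
Beat 9 (R): throw ball3 h=7 -> lands@16:L; in-air after throw: [b5@10:L b4@11:R b6@12:L b1@13:R b2@14:L b7@15:R b3@16:L]
Beat 10 (L): throw ball5 h=7 -> lands@17:R; in-air after throw: [b4@11:R b6@12:L b1@13:R b2@14:L b7@15:R b3@16:L b5@17:R]
Beat 11 (R): throw ball4 h=8 -> lands@19:R; in-air after throw: [b6@12:L b1@13:R b2@14:L b7@15:R b3@16:L b5@17:R b4@19:R]
Beat 12 (L): throw ball6 h=6 -> lands@18:L; in-air after throw: [b1@13:R b2@14:L b7@15:R b3@16:L b5@17:R b6@18:L b4@19:R]
Ball 5: thrown@4 h=6 -> first land @10; rethrown@10 h=7 -> second land @17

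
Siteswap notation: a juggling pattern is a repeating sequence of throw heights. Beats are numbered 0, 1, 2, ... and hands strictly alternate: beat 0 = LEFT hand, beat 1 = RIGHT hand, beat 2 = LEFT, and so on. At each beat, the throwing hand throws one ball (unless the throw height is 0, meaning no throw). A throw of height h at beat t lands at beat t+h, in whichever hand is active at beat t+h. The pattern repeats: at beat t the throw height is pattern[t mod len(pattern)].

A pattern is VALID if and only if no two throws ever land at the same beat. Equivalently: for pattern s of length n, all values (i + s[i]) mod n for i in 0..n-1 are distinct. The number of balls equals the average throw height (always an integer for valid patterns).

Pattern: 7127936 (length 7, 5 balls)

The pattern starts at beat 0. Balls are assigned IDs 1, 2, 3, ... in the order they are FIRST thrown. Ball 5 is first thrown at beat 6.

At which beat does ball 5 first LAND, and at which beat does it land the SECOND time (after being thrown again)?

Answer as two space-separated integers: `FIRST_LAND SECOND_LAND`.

Answer: 12 15

Derivation:
Beat 0 (L): throw ball1 h=7 -> lands@7:R; in-air after throw: [b1@7:R]
Beat 1 (R): throw ball2 h=1 -> lands@2:L; in-air after throw: [b2@2:L b1@7:R]
Beat 2 (L): throw ball2 h=2 -> lands@4:L; in-air after throw: [b2@4:L b1@7:R]
Beat 3 (R): throw ball3 h=7 -> lands@10:L; in-air after throw: [b2@4:L b1@7:R b3@10:L]
Beat 4 (L): throw ball2 h=9 -> lands@13:R; in-air after throw: [b1@7:R b3@10:L b2@13:R]
Beat 5 (R): throw ball4 h=3 -> lands@8:L; in-air after throw: [b1@7:R b4@8:L b3@10:L b2@13:R]
Beat 6 (L): throw ball5 h=6 -> lands@12:L; in-air after throw: [b1@7:R b4@8:L b3@10:L b5@12:L b2@13:R]
Beat 7 (R): throw ball1 h=7 -> lands@14:L; in-air after throw: [b4@8:L b3@10:L b5@12:L b2@13:R b1@14:L]
Beat 8 (L): throw ball4 h=1 -> lands@9:R; in-air after throw: [b4@9:R b3@10:L b5@12:L b2@13:R b1@14:L]
Beat 9 (R): throw ball4 h=2 -> lands@11:R; in-air after throw: [b3@10:L b4@11:R b5@12:L b2@13:R b1@14:L]
Beat 10 (L): throw ball3 h=7 -> lands@17:R; in-air after throw: [b4@11:R b5@12:L b2@13:R b1@14:L b3@17:R]
Beat 11 (R): throw ball4 h=9 -> lands@20:L; in-air after throw: [b5@12:L b2@13:R b1@14:L b3@17:R b4@20:L]
Beat 12 (L): throw ball5 h=3 -> lands@15:R; in-air after throw: [b2@13:R b1@14:L b5@15:R b3@17:R b4@20:L]
Ball 5: thrown@6 h=6 -> first land @12; rethrown@12 h=3 -> second land @15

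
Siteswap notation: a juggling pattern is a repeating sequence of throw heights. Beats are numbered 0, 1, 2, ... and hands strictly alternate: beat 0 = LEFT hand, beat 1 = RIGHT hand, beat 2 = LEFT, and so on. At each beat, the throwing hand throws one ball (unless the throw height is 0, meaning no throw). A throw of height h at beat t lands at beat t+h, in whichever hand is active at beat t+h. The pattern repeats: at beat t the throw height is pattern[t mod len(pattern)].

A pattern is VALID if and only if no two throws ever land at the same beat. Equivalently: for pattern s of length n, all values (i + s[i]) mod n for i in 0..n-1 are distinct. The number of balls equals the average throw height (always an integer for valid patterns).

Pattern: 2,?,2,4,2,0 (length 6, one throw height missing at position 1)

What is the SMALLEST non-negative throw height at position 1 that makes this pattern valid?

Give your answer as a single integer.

Answer: 2

Derivation:
i=0: (0 + 2) mod 6 = 2
i=1: s[i]=? (unknown)
i=2: (2 + 2) mod 6 = 4
i=3: (3 + 4) mod 6 = 1
i=4: (4 + 2) mod 6 = 0
i=5: (5 + 0) mod 6 = 5
Known residues: [0, 1, 2, 4, 5]; need a permutation of 0..5, so missing residue r = 3
Need (1 + s) mod 6 = 3; smallest s = (3 - 1) mod 6 = 2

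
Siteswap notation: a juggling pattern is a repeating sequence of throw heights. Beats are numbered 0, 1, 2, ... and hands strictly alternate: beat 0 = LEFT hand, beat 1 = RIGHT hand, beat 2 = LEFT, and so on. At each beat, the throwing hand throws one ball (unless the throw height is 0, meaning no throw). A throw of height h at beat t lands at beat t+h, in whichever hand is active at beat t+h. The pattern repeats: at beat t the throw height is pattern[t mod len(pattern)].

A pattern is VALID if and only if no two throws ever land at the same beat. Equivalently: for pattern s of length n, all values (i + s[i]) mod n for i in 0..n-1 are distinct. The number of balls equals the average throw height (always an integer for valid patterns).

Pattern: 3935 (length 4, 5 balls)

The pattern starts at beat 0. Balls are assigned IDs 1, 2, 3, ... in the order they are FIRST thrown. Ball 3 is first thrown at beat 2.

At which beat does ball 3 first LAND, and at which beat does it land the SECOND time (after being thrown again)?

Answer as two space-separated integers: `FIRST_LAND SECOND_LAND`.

Beat 0 (L): throw ball1 h=3 -> lands@3:R; in-air after throw: [b1@3:R]
Beat 1 (R): throw ball2 h=9 -> lands@10:L; in-air after throw: [b1@3:R b2@10:L]
Beat 2 (L): throw ball3 h=3 -> lands@5:R; in-air after throw: [b1@3:R b3@5:R b2@10:L]
Beat 3 (R): throw ball1 h=5 -> lands@8:L; in-air after throw: [b3@5:R b1@8:L b2@10:L]
Beat 4 (L): throw ball4 h=3 -> lands@7:R; in-air after throw: [b3@5:R b4@7:R b1@8:L b2@10:L]
Beat 5 (R): throw ball3 h=9 -> lands@14:L; in-air after throw: [b4@7:R b1@8:L b2@10:L b3@14:L]
Beat 6 (L): throw ball5 h=3 -> lands@9:R; in-air after throw: [b4@7:R b1@8:L b5@9:R b2@10:L b3@14:L]
Beat 7 (R): throw ball4 h=5 -> lands@12:L; in-air after throw: [b1@8:L b5@9:R b2@10:L b4@12:L b3@14:L]
Beat 8 (L): throw ball1 h=3 -> lands@11:R; in-air after throw: [b5@9:R b2@10:L b1@11:R b4@12:L b3@14:L]
Beat 9 (R): throw ball5 h=9 -> lands@18:L; in-air after throw: [b2@10:L b1@11:R b4@12:L b3@14:L b5@18:L]
Beat 10 (L): throw ball2 h=3 -> lands@13:R; in-air after throw: [b1@11:R b4@12:L b2@13:R b3@14:L b5@18:L]
Beat 11 (R): throw ball1 h=5 -> lands@16:L; in-air after throw: [b4@12:L b2@13:R b3@14:L b1@16:L b5@18:L]
Beat 12 (L): throw ball4 h=3 -> lands@15:R; in-air after throw: [b2@13:R b3@14:L b4@15:R b1@16:L b5@18:L]
Beat 13 (R): throw ball2 h=9 -> lands@22:L; in-air after throw: [b3@14:L b4@15:R b1@16:L b5@18:L b2@22:L]
Beat 14 (L): throw ball3 h=3 -> lands@17:R; in-air after throw: [b4@15:R b1@16:L b3@17:R b5@18:L b2@22:L]
Ball 3: thrown@2 h=3 -> first land @5; rethrown@5 h=9 -> second land @14

Answer: 5 14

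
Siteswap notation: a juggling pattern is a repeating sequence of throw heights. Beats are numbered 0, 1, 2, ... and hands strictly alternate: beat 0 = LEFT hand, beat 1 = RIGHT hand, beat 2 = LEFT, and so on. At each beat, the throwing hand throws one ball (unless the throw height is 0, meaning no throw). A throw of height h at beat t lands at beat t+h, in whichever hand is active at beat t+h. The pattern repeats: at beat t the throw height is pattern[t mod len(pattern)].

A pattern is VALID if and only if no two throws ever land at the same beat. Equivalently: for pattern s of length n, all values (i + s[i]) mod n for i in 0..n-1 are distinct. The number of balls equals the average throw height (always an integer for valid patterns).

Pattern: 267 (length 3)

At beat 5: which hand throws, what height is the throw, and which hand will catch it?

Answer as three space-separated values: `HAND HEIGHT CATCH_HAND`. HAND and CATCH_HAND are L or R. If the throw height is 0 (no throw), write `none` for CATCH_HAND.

Answer: R 7 L

Derivation:
Beat 5: 5 mod 2 = 1, so hand = R
Throw height = pattern[5 mod 3] = pattern[2] = 7
Lands at beat 5+7=12, 12 mod 2 = 0, so catch hand = L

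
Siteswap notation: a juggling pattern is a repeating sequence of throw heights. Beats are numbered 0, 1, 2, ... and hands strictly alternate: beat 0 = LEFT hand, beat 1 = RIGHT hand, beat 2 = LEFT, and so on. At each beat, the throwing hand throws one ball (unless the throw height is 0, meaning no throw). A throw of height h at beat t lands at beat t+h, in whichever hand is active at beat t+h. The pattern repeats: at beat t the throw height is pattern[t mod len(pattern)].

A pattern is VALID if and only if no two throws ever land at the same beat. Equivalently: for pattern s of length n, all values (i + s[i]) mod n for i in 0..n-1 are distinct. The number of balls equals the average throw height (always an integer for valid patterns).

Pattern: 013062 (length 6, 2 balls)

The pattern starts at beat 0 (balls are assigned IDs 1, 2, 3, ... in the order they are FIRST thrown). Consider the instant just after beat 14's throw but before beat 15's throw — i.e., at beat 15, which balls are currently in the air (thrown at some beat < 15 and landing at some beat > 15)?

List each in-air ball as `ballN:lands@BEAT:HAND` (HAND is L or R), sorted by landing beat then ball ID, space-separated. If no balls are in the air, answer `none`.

Beat 1 (R): throw ball1 h=1 -> lands@2:L; in-air after throw: [b1@2:L]
Beat 2 (L): throw ball1 h=3 -> lands@5:R; in-air after throw: [b1@5:R]
Beat 4 (L): throw ball2 h=6 -> lands@10:L; in-air after throw: [b1@5:R b2@10:L]
Beat 5 (R): throw ball1 h=2 -> lands@7:R; in-air after throw: [b1@7:R b2@10:L]
Beat 7 (R): throw ball1 h=1 -> lands@8:L; in-air after throw: [b1@8:L b2@10:L]
Beat 8 (L): throw ball1 h=3 -> lands@11:R; in-air after throw: [b2@10:L b1@11:R]
Beat 10 (L): throw ball2 h=6 -> lands@16:L; in-air after throw: [b1@11:R b2@16:L]
Beat 11 (R): throw ball1 h=2 -> lands@13:R; in-air after throw: [b1@13:R b2@16:L]
Beat 13 (R): throw ball1 h=1 -> lands@14:L; in-air after throw: [b1@14:L b2@16:L]
Beat 14 (L): throw ball1 h=3 -> lands@17:R; in-air after throw: [b2@16:L b1@17:R]

Answer: ball2:lands@16:L ball1:lands@17:R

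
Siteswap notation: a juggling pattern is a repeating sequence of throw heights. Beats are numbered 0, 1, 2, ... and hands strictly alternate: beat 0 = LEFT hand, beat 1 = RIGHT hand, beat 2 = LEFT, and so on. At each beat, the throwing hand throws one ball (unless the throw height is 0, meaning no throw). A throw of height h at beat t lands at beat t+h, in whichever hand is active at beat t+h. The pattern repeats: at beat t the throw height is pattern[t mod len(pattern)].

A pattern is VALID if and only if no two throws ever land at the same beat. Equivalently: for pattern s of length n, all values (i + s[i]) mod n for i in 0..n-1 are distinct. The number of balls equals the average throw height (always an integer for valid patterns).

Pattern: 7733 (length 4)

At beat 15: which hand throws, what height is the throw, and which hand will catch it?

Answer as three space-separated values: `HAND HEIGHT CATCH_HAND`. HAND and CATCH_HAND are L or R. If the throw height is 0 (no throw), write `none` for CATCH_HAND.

Answer: R 3 L

Derivation:
Beat 15: 15 mod 2 = 1, so hand = R
Throw height = pattern[15 mod 4] = pattern[3] = 3
Lands at beat 15+3=18, 18 mod 2 = 0, so catch hand = L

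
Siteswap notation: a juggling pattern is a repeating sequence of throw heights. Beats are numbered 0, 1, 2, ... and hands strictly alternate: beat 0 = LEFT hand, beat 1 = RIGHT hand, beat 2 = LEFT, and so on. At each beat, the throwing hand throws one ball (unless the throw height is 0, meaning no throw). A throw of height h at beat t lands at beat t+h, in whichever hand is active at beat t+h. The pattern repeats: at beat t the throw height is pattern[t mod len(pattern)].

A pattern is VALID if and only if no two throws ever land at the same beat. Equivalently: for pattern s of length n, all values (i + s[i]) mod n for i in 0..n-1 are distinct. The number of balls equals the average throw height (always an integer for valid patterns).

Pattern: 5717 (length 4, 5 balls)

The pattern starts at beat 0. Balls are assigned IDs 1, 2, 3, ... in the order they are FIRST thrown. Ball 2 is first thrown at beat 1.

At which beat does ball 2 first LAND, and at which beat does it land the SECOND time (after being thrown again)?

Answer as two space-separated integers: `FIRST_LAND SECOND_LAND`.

Answer: 8 13

Derivation:
Beat 0 (L): throw ball1 h=5 -> lands@5:R; in-air after throw: [b1@5:R]
Beat 1 (R): throw ball2 h=7 -> lands@8:L; in-air after throw: [b1@5:R b2@8:L]
Beat 2 (L): throw ball3 h=1 -> lands@3:R; in-air after throw: [b3@3:R b1@5:R b2@8:L]
Beat 3 (R): throw ball3 h=7 -> lands@10:L; in-air after throw: [b1@5:R b2@8:L b3@10:L]
Beat 4 (L): throw ball4 h=5 -> lands@9:R; in-air after throw: [b1@5:R b2@8:L b4@9:R b3@10:L]
Beat 5 (R): throw ball1 h=7 -> lands@12:L; in-air after throw: [b2@8:L b4@9:R b3@10:L b1@12:L]
Beat 6 (L): throw ball5 h=1 -> lands@7:R; in-air after throw: [b5@7:R b2@8:L b4@9:R b3@10:L b1@12:L]
Beat 7 (R): throw ball5 h=7 -> lands@14:L; in-air after throw: [b2@8:L b4@9:R b3@10:L b1@12:L b5@14:L]
Beat 8 (L): throw ball2 h=5 -> lands@13:R; in-air after throw: [b4@9:R b3@10:L b1@12:L b2@13:R b5@14:L]
Beat 9 (R): throw ball4 h=7 -> lands@16:L; in-air after throw: [b3@10:L b1@12:L b2@13:R b5@14:L b4@16:L]
Beat 10 (L): throw ball3 h=1 -> lands@11:R; in-air after throw: [b3@11:R b1@12:L b2@13:R b5@14:L b4@16:L]
Beat 11 (R): throw ball3 h=7 -> lands@18:L; in-air after throw: [b1@12:L b2@13:R b5@14:L b4@16:L b3@18:L]
Beat 12 (L): throw ball1 h=5 -> lands@17:R; in-air after throw: [b2@13:R b5@14:L b4@16:L b1@17:R b3@18:L]
Beat 13 (R): throw ball2 h=7 -> lands@20:L; in-air after throw: [b5@14:L b4@16:L b1@17:R b3@18:L b2@20:L]
Ball 2: thrown@1 h=7 -> first land @8; rethrown@8 h=5 -> second land @13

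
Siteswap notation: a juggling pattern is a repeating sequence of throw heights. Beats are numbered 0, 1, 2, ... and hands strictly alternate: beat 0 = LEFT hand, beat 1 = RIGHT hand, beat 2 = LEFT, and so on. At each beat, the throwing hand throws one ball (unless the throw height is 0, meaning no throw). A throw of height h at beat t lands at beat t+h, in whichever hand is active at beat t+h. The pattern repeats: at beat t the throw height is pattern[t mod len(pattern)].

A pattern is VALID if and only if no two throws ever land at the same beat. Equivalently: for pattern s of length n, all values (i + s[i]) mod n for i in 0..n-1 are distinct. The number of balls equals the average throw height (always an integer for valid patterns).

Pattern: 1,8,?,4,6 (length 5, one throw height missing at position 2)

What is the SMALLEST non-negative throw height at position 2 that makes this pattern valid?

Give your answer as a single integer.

Answer: 1

Derivation:
i=0: (0 + 1) mod 5 = 1
i=1: (1 + 8) mod 5 = 4
i=2: s[i]=? (unknown)
i=3: (3 + 4) mod 5 = 2
i=4: (4 + 6) mod 5 = 0
Known residues: [0, 1, 2, 4]; need a permutation of 0..4, so missing residue r = 3
Need (2 + s) mod 5 = 3; smallest s = (3 - 2) mod 5 = 1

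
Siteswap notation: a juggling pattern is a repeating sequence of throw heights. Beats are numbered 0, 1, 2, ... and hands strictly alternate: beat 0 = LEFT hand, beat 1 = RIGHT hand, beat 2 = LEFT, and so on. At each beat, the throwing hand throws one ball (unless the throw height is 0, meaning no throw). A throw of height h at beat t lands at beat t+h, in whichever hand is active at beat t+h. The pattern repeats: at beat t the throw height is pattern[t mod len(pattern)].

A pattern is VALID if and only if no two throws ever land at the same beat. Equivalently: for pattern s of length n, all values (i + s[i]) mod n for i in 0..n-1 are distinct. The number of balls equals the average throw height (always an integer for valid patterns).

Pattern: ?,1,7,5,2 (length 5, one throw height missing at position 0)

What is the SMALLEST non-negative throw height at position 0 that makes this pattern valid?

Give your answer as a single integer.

Answer: 0

Derivation:
i=0: s[i]=? (unknown)
i=1: (1 + 1) mod 5 = 2
i=2: (2 + 7) mod 5 = 4
i=3: (3 + 5) mod 5 = 3
i=4: (4 + 2) mod 5 = 1
Known residues: [1, 2, 3, 4]; need a permutation of 0..4, so missing residue r = 0
Need (0 + s) mod 5 = 0; smallest s = (0 - 0) mod 5 = 0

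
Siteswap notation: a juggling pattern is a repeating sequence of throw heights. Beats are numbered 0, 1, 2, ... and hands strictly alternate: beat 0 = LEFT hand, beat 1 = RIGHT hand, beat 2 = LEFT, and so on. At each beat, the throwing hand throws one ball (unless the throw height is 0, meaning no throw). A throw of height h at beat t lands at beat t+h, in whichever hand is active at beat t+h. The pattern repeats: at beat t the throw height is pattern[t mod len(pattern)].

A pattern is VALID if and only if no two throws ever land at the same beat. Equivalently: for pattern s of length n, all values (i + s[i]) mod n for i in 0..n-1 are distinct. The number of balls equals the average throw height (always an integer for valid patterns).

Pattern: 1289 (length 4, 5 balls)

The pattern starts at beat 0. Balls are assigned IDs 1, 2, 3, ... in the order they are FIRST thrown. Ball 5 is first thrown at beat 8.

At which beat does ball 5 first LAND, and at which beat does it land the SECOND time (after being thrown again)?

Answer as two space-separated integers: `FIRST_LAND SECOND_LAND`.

Beat 0 (L): throw ball1 h=1 -> lands@1:R; in-air after throw: [b1@1:R]
Beat 1 (R): throw ball1 h=2 -> lands@3:R; in-air after throw: [b1@3:R]
Beat 2 (L): throw ball2 h=8 -> lands@10:L; in-air after throw: [b1@3:R b2@10:L]
Beat 3 (R): throw ball1 h=9 -> lands@12:L; in-air after throw: [b2@10:L b1@12:L]
Beat 4 (L): throw ball3 h=1 -> lands@5:R; in-air after throw: [b3@5:R b2@10:L b1@12:L]
Beat 5 (R): throw ball3 h=2 -> lands@7:R; in-air after throw: [b3@7:R b2@10:L b1@12:L]
Beat 6 (L): throw ball4 h=8 -> lands@14:L; in-air after throw: [b3@7:R b2@10:L b1@12:L b4@14:L]
Beat 7 (R): throw ball3 h=9 -> lands@16:L; in-air after throw: [b2@10:L b1@12:L b4@14:L b3@16:L]
Beat 8 (L): throw ball5 h=1 -> lands@9:R; in-air after throw: [b5@9:R b2@10:L b1@12:L b4@14:L b3@16:L]
Beat 9 (R): throw ball5 h=2 -> lands@11:R; in-air after throw: [b2@10:L b5@11:R b1@12:L b4@14:L b3@16:L]
Beat 10 (L): throw ball2 h=8 -> lands@18:L; in-air after throw: [b5@11:R b1@12:L b4@14:L b3@16:L b2@18:L]
Beat 11 (R): throw ball5 h=9 -> lands@20:L; in-air after throw: [b1@12:L b4@14:L b3@16:L b2@18:L b5@20:L]
Ball 5: thrown@8 h=1 -> first land @9; rethrown@9 h=2 -> second land @11

Answer: 9 11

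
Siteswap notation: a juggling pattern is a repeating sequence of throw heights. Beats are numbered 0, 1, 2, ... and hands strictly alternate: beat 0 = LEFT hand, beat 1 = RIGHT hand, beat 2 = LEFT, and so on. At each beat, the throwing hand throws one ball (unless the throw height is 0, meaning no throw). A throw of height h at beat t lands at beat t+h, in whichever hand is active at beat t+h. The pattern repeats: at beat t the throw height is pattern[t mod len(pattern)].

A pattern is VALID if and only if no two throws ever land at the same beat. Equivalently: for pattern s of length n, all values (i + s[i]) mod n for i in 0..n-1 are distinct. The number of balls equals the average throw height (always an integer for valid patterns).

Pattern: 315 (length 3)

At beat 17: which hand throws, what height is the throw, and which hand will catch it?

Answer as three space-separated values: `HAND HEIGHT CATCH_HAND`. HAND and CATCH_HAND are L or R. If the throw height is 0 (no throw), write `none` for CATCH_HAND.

Answer: R 5 L

Derivation:
Beat 17: 17 mod 2 = 1, so hand = R
Throw height = pattern[17 mod 3] = pattern[2] = 5
Lands at beat 17+5=22, 22 mod 2 = 0, so catch hand = L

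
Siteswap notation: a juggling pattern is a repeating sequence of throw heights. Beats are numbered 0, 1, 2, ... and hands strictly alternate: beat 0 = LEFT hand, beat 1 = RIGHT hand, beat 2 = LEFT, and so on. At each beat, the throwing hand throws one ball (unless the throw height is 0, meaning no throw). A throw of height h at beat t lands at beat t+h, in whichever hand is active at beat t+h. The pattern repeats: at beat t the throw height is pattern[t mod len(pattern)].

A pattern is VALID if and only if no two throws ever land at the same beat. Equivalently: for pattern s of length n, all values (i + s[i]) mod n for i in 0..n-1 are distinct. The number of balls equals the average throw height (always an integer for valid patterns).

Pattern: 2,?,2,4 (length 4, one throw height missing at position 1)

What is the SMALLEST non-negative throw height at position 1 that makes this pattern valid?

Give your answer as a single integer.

i=0: (0 + 2) mod 4 = 2
i=1: s[i]=? (unknown)
i=2: (2 + 2) mod 4 = 0
i=3: (3 + 4) mod 4 = 3
Known residues: [0, 2, 3]; need a permutation of 0..3, so missing residue r = 1
Need (1 + s) mod 4 = 1; smallest s = (1 - 1) mod 4 = 0

Answer: 0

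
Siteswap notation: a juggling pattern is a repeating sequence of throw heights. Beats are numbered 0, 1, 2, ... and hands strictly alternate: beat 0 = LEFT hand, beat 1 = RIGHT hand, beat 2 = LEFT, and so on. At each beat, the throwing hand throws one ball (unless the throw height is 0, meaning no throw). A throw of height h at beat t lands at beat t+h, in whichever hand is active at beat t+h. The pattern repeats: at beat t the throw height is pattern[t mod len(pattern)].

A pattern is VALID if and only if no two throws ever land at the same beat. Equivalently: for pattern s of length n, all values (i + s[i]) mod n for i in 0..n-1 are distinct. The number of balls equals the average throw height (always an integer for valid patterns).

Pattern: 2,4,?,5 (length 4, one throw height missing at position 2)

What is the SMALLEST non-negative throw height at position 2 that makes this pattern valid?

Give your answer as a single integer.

i=0: (0 + 2) mod 4 = 2
i=1: (1 + 4) mod 4 = 1
i=2: s[i]=? (unknown)
i=3: (3 + 5) mod 4 = 0
Known residues: [0, 1, 2]; need a permutation of 0..3, so missing residue r = 3
Need (2 + s) mod 4 = 3; smallest s = (3 - 2) mod 4 = 1

Answer: 1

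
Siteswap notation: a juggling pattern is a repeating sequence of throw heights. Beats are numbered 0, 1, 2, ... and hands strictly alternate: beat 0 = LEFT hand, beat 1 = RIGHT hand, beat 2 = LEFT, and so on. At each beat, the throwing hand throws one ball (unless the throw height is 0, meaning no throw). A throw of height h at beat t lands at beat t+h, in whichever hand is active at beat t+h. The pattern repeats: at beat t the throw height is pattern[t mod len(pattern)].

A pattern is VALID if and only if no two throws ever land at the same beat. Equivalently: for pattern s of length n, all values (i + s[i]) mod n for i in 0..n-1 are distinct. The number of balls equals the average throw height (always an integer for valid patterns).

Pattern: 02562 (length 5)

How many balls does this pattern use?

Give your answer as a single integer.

Answer: 3

Derivation:
Pattern = [0, 2, 5, 6, 2], length n = 5
  position 0: throw height = 0, running sum = 0
  position 1: throw height = 2, running sum = 2
  position 2: throw height = 5, running sum = 7
  position 3: throw height = 6, running sum = 13
  position 4: throw height = 2, running sum = 15
Total sum = 15; balls = sum / n = 15 / 5 = 3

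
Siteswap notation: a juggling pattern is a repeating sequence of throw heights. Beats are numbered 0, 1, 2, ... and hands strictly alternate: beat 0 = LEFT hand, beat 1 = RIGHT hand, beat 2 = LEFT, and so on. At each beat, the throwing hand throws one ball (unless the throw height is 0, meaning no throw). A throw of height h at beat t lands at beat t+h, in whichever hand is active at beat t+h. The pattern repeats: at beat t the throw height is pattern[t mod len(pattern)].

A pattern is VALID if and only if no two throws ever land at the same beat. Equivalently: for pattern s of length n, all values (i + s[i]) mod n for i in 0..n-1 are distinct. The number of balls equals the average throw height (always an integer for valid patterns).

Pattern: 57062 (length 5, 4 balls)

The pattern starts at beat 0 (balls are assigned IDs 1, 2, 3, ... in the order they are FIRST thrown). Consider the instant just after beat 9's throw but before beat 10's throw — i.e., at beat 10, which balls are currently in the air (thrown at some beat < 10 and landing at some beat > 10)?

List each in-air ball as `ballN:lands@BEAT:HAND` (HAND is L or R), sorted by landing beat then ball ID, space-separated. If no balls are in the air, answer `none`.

Beat 0 (L): throw ball1 h=5 -> lands@5:R; in-air after throw: [b1@5:R]
Beat 1 (R): throw ball2 h=7 -> lands@8:L; in-air after throw: [b1@5:R b2@8:L]
Beat 3 (R): throw ball3 h=6 -> lands@9:R; in-air after throw: [b1@5:R b2@8:L b3@9:R]
Beat 4 (L): throw ball4 h=2 -> lands@6:L; in-air after throw: [b1@5:R b4@6:L b2@8:L b3@9:R]
Beat 5 (R): throw ball1 h=5 -> lands@10:L; in-air after throw: [b4@6:L b2@8:L b3@9:R b1@10:L]
Beat 6 (L): throw ball4 h=7 -> lands@13:R; in-air after throw: [b2@8:L b3@9:R b1@10:L b4@13:R]
Beat 8 (L): throw ball2 h=6 -> lands@14:L; in-air after throw: [b3@9:R b1@10:L b4@13:R b2@14:L]
Beat 9 (R): throw ball3 h=2 -> lands@11:R; in-air after throw: [b1@10:L b3@11:R b4@13:R b2@14:L]
Beat 10 (L): throw ball1 h=5 -> lands@15:R; in-air after throw: [b3@11:R b4@13:R b2@14:L b1@15:R]

Answer: ball3:lands@11:R ball4:lands@13:R ball2:lands@14:L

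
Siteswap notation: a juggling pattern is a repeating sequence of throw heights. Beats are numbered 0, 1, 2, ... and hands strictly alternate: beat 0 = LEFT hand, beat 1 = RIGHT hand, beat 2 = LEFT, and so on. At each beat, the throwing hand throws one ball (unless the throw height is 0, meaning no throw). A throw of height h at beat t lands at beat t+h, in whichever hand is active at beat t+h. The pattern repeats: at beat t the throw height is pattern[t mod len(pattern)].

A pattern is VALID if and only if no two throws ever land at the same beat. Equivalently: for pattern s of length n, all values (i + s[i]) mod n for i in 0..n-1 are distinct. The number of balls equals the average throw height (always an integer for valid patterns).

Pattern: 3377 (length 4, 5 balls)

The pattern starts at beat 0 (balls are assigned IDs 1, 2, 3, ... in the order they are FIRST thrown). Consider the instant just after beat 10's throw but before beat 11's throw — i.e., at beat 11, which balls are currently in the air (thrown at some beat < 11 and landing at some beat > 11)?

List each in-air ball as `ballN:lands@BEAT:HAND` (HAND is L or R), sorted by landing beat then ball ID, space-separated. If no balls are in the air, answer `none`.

Answer: ball3:lands@12:L ball5:lands@13:R ball2:lands@14:L ball1:lands@17:R

Derivation:
Beat 0 (L): throw ball1 h=3 -> lands@3:R; in-air after throw: [b1@3:R]
Beat 1 (R): throw ball2 h=3 -> lands@4:L; in-air after throw: [b1@3:R b2@4:L]
Beat 2 (L): throw ball3 h=7 -> lands@9:R; in-air after throw: [b1@3:R b2@4:L b3@9:R]
Beat 3 (R): throw ball1 h=7 -> lands@10:L; in-air after throw: [b2@4:L b3@9:R b1@10:L]
Beat 4 (L): throw ball2 h=3 -> lands@7:R; in-air after throw: [b2@7:R b3@9:R b1@10:L]
Beat 5 (R): throw ball4 h=3 -> lands@8:L; in-air after throw: [b2@7:R b4@8:L b3@9:R b1@10:L]
Beat 6 (L): throw ball5 h=7 -> lands@13:R; in-air after throw: [b2@7:R b4@8:L b3@9:R b1@10:L b5@13:R]
Beat 7 (R): throw ball2 h=7 -> lands@14:L; in-air after throw: [b4@8:L b3@9:R b1@10:L b5@13:R b2@14:L]
Beat 8 (L): throw ball4 h=3 -> lands@11:R; in-air after throw: [b3@9:R b1@10:L b4@11:R b5@13:R b2@14:L]
Beat 9 (R): throw ball3 h=3 -> lands@12:L; in-air after throw: [b1@10:L b4@11:R b3@12:L b5@13:R b2@14:L]
Beat 10 (L): throw ball1 h=7 -> lands@17:R; in-air after throw: [b4@11:R b3@12:L b5@13:R b2@14:L b1@17:R]
Beat 11 (R): throw ball4 h=7 -> lands@18:L; in-air after throw: [b3@12:L b5@13:R b2@14:L b1@17:R b4@18:L]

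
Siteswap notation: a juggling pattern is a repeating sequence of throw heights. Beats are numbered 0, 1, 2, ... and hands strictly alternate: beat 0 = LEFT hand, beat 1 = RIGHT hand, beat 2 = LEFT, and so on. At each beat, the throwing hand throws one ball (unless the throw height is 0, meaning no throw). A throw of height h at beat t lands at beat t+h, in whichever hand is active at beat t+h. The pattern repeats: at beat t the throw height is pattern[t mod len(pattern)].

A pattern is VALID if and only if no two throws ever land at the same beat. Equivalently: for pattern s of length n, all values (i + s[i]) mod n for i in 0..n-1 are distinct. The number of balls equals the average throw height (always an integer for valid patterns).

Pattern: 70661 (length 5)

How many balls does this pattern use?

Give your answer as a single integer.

Answer: 4

Derivation:
Pattern = [7, 0, 6, 6, 1], length n = 5
  position 0: throw height = 7, running sum = 7
  position 1: throw height = 0, running sum = 7
  position 2: throw height = 6, running sum = 13
  position 3: throw height = 6, running sum = 19
  position 4: throw height = 1, running sum = 20
Total sum = 20; balls = sum / n = 20 / 5 = 4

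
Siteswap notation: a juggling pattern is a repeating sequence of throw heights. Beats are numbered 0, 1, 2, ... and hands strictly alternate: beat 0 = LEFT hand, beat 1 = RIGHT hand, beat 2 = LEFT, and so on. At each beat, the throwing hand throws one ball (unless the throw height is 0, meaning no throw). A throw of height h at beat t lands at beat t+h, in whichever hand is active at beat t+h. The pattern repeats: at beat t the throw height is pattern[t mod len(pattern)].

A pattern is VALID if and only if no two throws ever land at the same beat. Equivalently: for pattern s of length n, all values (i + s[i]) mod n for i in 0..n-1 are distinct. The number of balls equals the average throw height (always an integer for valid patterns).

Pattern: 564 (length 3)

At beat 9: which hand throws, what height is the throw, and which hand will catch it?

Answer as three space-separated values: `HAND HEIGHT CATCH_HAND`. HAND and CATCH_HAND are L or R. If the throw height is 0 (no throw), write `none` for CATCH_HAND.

Beat 9: 9 mod 2 = 1, so hand = R
Throw height = pattern[9 mod 3] = pattern[0] = 5
Lands at beat 9+5=14, 14 mod 2 = 0, so catch hand = L

Answer: R 5 L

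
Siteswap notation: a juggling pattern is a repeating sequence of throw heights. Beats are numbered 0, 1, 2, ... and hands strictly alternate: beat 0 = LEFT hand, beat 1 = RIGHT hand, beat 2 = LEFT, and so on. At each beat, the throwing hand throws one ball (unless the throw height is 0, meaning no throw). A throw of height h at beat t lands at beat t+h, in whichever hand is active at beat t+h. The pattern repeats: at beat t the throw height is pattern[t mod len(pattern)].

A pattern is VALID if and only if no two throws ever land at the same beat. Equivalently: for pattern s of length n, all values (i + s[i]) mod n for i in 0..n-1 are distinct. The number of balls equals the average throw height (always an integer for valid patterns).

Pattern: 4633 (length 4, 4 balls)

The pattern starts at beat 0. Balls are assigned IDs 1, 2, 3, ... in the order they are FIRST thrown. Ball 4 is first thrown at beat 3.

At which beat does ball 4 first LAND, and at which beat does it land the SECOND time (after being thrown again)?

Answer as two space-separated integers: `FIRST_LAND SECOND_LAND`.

Beat 0 (L): throw ball1 h=4 -> lands@4:L; in-air after throw: [b1@4:L]
Beat 1 (R): throw ball2 h=6 -> lands@7:R; in-air after throw: [b1@4:L b2@7:R]
Beat 2 (L): throw ball3 h=3 -> lands@5:R; in-air after throw: [b1@4:L b3@5:R b2@7:R]
Beat 3 (R): throw ball4 h=3 -> lands@6:L; in-air after throw: [b1@4:L b3@5:R b4@6:L b2@7:R]
Beat 4 (L): throw ball1 h=4 -> lands@8:L; in-air after throw: [b3@5:R b4@6:L b2@7:R b1@8:L]
Beat 5 (R): throw ball3 h=6 -> lands@11:R; in-air after throw: [b4@6:L b2@7:R b1@8:L b3@11:R]
Beat 6 (L): throw ball4 h=3 -> lands@9:R; in-air after throw: [b2@7:R b1@8:L b4@9:R b3@11:R]
Beat 7 (R): throw ball2 h=3 -> lands@10:L; in-air after throw: [b1@8:L b4@9:R b2@10:L b3@11:R]
Beat 8 (L): throw ball1 h=4 -> lands@12:L; in-air after throw: [b4@9:R b2@10:L b3@11:R b1@12:L]
Beat 9 (R): throw ball4 h=6 -> lands@15:R; in-air after throw: [b2@10:L b3@11:R b1@12:L b4@15:R]
Ball 4: thrown@3 h=3 -> first land @6; rethrown@6 h=3 -> second land @9

Answer: 6 9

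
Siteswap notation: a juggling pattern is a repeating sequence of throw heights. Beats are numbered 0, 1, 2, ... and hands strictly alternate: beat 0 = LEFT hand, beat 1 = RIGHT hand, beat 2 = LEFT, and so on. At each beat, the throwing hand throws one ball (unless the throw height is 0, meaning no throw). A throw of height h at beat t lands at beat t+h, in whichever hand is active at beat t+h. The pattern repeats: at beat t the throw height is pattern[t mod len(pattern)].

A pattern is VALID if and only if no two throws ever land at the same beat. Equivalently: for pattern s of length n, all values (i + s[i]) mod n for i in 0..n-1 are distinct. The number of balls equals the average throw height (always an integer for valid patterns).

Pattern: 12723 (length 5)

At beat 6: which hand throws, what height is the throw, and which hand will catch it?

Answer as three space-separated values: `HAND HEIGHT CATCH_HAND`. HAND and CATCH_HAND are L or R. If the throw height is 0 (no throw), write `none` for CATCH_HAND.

Answer: L 2 L

Derivation:
Beat 6: 6 mod 2 = 0, so hand = L
Throw height = pattern[6 mod 5] = pattern[1] = 2
Lands at beat 6+2=8, 8 mod 2 = 0, so catch hand = L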